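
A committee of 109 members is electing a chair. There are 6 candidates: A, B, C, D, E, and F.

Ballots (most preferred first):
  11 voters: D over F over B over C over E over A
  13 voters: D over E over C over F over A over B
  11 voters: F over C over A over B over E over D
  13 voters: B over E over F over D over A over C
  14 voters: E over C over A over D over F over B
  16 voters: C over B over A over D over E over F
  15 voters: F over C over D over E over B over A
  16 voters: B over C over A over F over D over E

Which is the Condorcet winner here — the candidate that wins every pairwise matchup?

C vs A: 96–13
C vs B: 69–40
C vs D: 72–37
C vs E: 69–40
C vs F: 59–50
C beats every other candidate.

C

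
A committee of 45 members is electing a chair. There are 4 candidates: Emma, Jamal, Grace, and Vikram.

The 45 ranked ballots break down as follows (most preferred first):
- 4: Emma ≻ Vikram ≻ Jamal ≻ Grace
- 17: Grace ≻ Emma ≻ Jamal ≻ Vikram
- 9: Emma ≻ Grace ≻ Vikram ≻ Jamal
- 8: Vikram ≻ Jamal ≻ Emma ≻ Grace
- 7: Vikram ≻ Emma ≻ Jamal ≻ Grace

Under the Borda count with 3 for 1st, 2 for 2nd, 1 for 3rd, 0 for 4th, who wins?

Emma

Emma: 4×3 + 17×2 + 9×3 + 8×1 + 7×2 = 95
Jamal: 4×1 + 17×1 + 9×0 + 8×2 + 7×1 = 44
Grace: 4×0 + 17×3 + 9×2 + 8×0 + 7×0 = 69
Vikram: 4×2 + 17×0 + 9×1 + 8×3 + 7×3 = 62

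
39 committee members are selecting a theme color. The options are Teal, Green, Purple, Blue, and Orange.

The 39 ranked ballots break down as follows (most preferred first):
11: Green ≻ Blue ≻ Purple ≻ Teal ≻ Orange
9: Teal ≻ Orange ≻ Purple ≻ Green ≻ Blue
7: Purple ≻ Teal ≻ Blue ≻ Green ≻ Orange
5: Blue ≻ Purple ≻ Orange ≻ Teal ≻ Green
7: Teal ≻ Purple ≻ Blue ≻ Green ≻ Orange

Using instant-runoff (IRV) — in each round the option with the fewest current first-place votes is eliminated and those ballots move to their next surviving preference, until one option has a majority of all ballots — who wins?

Round 1: Teal 16, Green 11, Purple 7, Blue 5, Orange 0. Orange eliminated.
Round 2: Teal 16, Green 11, Purple 7, Blue 5. Blue eliminated.
Round 3: Teal 16, Green 11, Purple 12. Green eliminated.
Round 4: Teal 16, Purple 23. Purple has a majority (≥20).

Purple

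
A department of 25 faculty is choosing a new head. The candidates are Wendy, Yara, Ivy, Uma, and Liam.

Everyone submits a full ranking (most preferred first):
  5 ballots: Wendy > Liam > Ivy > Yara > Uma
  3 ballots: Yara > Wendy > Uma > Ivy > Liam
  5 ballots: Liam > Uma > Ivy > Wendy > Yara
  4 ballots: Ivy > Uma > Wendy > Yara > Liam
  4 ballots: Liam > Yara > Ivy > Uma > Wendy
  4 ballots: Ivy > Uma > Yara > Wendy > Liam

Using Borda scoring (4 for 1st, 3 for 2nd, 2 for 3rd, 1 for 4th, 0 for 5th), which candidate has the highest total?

Wendy: 5×4 + 3×3 + 5×1 + 4×2 + 4×0 + 4×1 = 46
Yara: 5×1 + 3×4 + 5×0 + 4×1 + 4×3 + 4×2 = 41
Ivy: 5×2 + 3×1 + 5×2 + 4×4 + 4×2 + 4×4 = 63
Uma: 5×0 + 3×2 + 5×3 + 4×3 + 4×1 + 4×3 = 49
Liam: 5×3 + 3×0 + 5×4 + 4×0 + 4×4 + 4×0 = 51

Ivy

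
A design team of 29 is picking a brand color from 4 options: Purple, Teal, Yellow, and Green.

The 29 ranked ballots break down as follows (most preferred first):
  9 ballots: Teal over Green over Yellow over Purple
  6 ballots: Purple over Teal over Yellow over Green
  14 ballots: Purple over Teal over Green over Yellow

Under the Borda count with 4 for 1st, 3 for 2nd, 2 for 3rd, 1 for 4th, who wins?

Teal

Purple: 9×1 + 6×4 + 14×4 = 89
Teal: 9×4 + 6×3 + 14×3 = 96
Yellow: 9×2 + 6×2 + 14×1 = 44
Green: 9×3 + 6×1 + 14×2 = 61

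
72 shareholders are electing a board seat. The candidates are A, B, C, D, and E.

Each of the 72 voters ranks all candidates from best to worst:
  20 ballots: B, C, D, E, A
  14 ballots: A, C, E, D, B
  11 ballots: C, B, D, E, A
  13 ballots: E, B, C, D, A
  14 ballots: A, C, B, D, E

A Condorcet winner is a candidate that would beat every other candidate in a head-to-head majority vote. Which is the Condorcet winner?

C

C vs A: 44–28
C vs B: 39–33
C vs D: 72–0
C vs E: 59–13
C beats every other candidate.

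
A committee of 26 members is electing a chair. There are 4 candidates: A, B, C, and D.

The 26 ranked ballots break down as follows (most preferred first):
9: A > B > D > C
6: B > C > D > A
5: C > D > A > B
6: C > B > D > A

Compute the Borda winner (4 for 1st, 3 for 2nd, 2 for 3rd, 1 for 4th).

A: 9×4 + 6×1 + 5×2 + 6×1 = 58
B: 9×3 + 6×4 + 5×1 + 6×3 = 74
C: 9×1 + 6×3 + 5×4 + 6×4 = 71
D: 9×2 + 6×2 + 5×3 + 6×2 = 57

B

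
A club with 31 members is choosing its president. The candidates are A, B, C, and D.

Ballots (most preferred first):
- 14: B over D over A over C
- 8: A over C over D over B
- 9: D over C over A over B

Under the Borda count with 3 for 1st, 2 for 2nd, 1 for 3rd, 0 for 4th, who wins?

A: 14×1 + 8×3 + 9×1 = 47
B: 14×3 + 8×0 + 9×0 = 42
C: 14×0 + 8×2 + 9×2 = 34
D: 14×2 + 8×1 + 9×3 = 63

D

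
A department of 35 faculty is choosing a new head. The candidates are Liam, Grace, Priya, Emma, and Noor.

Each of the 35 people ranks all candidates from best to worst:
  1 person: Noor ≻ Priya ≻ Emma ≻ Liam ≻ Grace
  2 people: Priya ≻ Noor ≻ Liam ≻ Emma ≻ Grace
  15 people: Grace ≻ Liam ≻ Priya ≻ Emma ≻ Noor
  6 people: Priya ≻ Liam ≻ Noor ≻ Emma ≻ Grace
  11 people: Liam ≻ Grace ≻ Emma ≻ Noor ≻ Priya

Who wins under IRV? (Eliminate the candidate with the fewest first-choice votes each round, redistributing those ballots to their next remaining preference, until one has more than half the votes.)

Round 1: Liam 11, Grace 15, Priya 8, Emma 0, Noor 1. Emma eliminated.
Round 2: Liam 11, Grace 15, Priya 8, Noor 1. Noor eliminated.
Round 3: Liam 11, Grace 15, Priya 9. Priya eliminated.
Round 4: Liam 20, Grace 15. Liam has a majority (≥18).

Liam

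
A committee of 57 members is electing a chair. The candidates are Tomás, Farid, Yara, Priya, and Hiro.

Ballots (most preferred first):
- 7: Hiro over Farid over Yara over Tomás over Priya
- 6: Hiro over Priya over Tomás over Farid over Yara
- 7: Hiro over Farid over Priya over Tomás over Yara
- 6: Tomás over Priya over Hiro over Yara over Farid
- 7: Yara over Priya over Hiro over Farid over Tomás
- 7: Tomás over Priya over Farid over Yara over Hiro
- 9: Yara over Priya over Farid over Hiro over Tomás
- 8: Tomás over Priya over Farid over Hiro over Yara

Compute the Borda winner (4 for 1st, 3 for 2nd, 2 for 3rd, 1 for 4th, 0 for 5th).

Priya

Tomás: 7×1 + 6×2 + 7×1 + 6×4 + 7×0 + 7×4 + 9×0 + 8×4 = 110
Farid: 7×3 + 6×1 + 7×3 + 6×0 + 7×1 + 7×2 + 9×2 + 8×2 = 103
Yara: 7×2 + 6×0 + 7×0 + 6×1 + 7×4 + 7×1 + 9×4 + 8×0 = 91
Priya: 7×0 + 6×3 + 7×2 + 6×3 + 7×3 + 7×3 + 9×3 + 8×3 = 143
Hiro: 7×4 + 6×4 + 7×4 + 6×2 + 7×2 + 7×0 + 9×1 + 8×1 = 123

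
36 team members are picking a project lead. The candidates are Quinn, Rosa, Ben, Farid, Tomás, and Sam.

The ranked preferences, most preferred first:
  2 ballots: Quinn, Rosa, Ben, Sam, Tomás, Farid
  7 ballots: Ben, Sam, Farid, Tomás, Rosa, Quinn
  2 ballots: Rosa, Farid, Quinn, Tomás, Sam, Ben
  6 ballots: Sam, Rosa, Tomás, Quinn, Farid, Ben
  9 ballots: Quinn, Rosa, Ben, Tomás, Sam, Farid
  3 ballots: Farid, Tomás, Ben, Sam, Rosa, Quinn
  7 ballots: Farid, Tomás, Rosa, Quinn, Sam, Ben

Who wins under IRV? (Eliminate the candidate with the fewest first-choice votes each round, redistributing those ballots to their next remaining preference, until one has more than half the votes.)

Round 1: Quinn 11, Rosa 2, Ben 7, Farid 10, Tomás 0, Sam 6. Tomás eliminated.
Round 2: Quinn 11, Rosa 2, Ben 7, Farid 10, Sam 6. Rosa eliminated.
Round 3: Quinn 11, Ben 7, Farid 12, Sam 6. Sam eliminated.
Round 4: Quinn 17, Ben 7, Farid 12. Ben eliminated.
Round 5: Quinn 17, Farid 19. Farid has a majority (≥19).

Farid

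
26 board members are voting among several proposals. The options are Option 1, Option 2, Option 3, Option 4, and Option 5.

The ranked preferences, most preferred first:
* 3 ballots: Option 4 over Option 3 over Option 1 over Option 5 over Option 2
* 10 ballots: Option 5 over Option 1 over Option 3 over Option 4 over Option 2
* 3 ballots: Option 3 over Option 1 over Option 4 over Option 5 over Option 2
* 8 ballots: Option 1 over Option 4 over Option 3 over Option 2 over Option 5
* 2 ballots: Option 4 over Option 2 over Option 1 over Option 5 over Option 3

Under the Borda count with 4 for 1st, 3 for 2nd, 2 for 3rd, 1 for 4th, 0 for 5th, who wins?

Option 1

Option 1: 3×2 + 10×3 + 3×3 + 8×4 + 2×2 = 81
Option 2: 3×0 + 10×0 + 3×0 + 8×1 + 2×3 = 14
Option 3: 3×3 + 10×2 + 3×4 + 8×2 + 2×0 = 57
Option 4: 3×4 + 10×1 + 3×2 + 8×3 + 2×4 = 60
Option 5: 3×1 + 10×4 + 3×1 + 8×0 + 2×1 = 48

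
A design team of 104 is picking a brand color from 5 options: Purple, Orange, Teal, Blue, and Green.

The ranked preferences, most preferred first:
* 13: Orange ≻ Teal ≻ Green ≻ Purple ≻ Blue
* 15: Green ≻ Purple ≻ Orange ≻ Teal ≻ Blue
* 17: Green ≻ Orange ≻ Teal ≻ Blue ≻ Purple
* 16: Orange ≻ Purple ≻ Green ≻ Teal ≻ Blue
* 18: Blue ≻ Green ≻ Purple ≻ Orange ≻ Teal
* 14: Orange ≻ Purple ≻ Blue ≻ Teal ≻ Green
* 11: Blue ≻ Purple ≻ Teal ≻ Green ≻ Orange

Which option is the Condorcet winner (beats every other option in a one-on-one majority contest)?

Green

Green vs Purple: 63–41
Green vs Orange: 61–43
Green vs Teal: 66–38
Green vs Blue: 61–43
Green beats every other option.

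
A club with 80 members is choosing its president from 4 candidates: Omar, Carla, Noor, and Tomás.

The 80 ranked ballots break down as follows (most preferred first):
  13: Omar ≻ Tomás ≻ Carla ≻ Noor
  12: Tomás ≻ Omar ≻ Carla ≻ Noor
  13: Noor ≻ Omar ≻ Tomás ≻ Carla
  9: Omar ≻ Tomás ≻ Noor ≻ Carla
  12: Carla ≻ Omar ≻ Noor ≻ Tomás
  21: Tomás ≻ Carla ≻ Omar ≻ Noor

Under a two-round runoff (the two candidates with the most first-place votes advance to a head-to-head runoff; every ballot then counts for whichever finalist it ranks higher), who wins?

Round 1 first-place votes: Omar 22, Carla 12, Noor 13, Tomás 33. Tomás and Omar advance.
Runoff: Tomás is ranked above Omar on 33 ballots, Omar above Tomás on 47.

Omar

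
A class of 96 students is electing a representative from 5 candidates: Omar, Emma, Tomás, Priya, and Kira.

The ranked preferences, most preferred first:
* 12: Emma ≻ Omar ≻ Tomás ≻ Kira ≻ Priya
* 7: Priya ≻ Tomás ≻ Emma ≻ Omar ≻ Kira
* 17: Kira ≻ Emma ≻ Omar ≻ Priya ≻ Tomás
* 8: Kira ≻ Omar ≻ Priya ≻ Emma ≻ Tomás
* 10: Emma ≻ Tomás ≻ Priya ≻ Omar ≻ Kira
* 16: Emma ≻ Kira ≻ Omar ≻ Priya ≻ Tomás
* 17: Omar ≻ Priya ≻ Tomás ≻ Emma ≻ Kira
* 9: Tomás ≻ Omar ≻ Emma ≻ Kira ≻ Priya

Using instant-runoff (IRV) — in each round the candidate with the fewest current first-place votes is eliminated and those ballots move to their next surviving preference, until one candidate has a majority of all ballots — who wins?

Round 1: Omar 17, Emma 38, Tomás 9, Priya 7, Kira 25. Priya eliminated.
Round 2: Omar 17, Emma 38, Tomás 16, Kira 25. Tomás eliminated.
Round 3: Omar 26, Emma 45, Kira 25. Kira eliminated.
Round 4: Omar 34, Emma 62. Emma has a majority (≥49).

Emma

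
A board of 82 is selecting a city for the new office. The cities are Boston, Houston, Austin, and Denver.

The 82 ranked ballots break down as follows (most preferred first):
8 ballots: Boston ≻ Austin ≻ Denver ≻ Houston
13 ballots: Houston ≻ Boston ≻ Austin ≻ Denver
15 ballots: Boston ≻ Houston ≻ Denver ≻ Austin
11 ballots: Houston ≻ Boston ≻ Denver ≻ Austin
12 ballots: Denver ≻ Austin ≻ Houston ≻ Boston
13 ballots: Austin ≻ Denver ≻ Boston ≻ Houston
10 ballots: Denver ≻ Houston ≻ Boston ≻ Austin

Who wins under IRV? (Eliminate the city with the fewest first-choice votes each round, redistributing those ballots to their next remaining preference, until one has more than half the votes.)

Round 1: Boston 23, Houston 24, Austin 13, Denver 22. Austin eliminated.
Round 2: Boston 23, Houston 24, Denver 35. Boston eliminated.
Round 3: Houston 39, Denver 43. Denver has a majority (≥42).

Denver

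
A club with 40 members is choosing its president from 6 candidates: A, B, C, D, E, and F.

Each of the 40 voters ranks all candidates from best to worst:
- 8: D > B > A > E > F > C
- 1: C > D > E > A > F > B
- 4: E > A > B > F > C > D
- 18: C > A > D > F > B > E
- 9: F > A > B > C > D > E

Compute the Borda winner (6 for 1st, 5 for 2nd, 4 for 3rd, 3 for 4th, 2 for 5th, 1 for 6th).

A: 8×4 + 1×3 + 4×5 + 18×5 + 9×5 = 190
B: 8×5 + 1×1 + 4×4 + 18×2 + 9×4 = 129
C: 8×1 + 1×6 + 4×2 + 18×6 + 9×3 = 157
D: 8×6 + 1×5 + 4×1 + 18×4 + 9×2 = 147
E: 8×3 + 1×4 + 4×6 + 18×1 + 9×1 = 79
F: 8×2 + 1×2 + 4×3 + 18×3 + 9×6 = 138

A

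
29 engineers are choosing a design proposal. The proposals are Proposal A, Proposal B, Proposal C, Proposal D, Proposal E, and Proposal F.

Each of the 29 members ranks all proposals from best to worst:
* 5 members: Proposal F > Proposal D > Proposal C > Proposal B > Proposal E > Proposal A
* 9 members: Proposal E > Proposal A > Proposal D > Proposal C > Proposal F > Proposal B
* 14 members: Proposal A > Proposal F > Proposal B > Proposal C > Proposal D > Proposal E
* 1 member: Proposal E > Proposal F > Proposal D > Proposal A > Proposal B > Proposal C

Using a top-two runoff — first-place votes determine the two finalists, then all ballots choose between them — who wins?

Proposal E

Round 1 first-place votes: Proposal A 14, Proposal B 0, Proposal C 0, Proposal D 0, Proposal E 10, Proposal F 5. Proposal A and Proposal E advance.
Runoff: Proposal A is ranked above Proposal E on 14 ballots, Proposal E above Proposal A on 15.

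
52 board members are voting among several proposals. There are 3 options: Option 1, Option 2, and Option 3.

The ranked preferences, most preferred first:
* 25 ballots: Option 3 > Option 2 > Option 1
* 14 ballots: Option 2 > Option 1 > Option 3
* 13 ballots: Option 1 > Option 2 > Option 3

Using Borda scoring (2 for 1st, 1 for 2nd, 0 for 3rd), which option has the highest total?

Option 2

Option 1: 25×0 + 14×1 + 13×2 = 40
Option 2: 25×1 + 14×2 + 13×1 = 66
Option 3: 25×2 + 14×0 + 13×0 = 50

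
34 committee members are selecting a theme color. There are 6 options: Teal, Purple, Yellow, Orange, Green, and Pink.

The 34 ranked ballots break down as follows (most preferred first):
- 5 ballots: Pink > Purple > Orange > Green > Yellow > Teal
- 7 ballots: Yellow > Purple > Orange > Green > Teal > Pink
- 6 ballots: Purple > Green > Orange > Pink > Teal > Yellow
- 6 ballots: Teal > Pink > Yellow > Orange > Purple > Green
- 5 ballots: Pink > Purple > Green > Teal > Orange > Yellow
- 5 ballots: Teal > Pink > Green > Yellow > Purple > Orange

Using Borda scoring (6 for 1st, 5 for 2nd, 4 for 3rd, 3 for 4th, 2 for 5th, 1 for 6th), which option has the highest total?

Teal: 5×1 + 7×2 + 6×2 + 6×6 + 5×3 + 5×6 = 112
Purple: 5×5 + 7×5 + 6×6 + 6×2 + 5×5 + 5×2 = 143
Yellow: 5×2 + 7×6 + 6×1 + 6×4 + 5×1 + 5×3 = 102
Orange: 5×4 + 7×4 + 6×4 + 6×3 + 5×2 + 5×1 = 105
Green: 5×3 + 7×3 + 6×5 + 6×1 + 5×4 + 5×4 = 112
Pink: 5×6 + 7×1 + 6×3 + 6×5 + 5×6 + 5×5 = 140

Purple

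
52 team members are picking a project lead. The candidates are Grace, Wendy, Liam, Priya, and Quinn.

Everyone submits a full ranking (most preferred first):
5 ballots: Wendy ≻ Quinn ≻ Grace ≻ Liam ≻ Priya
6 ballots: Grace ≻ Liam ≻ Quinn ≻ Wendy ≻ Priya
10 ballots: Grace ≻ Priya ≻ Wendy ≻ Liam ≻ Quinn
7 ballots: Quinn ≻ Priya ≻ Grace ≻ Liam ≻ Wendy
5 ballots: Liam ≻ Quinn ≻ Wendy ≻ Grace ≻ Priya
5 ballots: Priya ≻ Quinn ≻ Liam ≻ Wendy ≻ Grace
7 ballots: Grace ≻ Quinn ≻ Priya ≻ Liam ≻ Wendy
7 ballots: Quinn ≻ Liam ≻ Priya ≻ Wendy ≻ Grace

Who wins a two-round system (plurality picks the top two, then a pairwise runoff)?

Round 1 first-place votes: Grace 23, Wendy 5, Liam 5, Priya 5, Quinn 14. Grace and Quinn advance.
Runoff: Grace is ranked above Quinn on 23 ballots, Quinn above Grace on 29.

Quinn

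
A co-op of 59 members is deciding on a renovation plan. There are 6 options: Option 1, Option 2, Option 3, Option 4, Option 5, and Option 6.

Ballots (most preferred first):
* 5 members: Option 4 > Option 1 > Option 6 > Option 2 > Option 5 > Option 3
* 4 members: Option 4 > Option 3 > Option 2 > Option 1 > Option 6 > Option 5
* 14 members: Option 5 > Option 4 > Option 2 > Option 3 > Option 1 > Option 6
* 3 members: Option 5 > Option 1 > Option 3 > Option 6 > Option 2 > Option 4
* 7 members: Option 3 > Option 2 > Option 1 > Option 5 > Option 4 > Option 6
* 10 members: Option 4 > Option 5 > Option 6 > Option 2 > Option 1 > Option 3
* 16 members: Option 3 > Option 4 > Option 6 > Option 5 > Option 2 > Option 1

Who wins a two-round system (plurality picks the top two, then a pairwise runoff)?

Option 4

Round 1 first-place votes: Option 1 0, Option 2 0, Option 3 23, Option 4 19, Option 5 17, Option 6 0. Option 3 and Option 4 advance.
Runoff: Option 3 is ranked above Option 4 on 26 ballots, Option 4 above Option 3 on 33.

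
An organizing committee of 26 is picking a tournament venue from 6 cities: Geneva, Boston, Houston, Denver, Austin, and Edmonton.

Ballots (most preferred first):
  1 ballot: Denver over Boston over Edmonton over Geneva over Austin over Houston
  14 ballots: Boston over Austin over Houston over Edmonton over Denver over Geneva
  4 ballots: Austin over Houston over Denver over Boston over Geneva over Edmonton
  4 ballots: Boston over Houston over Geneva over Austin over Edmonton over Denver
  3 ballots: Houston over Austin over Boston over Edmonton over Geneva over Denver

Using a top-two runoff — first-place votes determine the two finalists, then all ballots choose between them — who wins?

Round 1 first-place votes: Geneva 0, Boston 18, Houston 3, Denver 1, Austin 4, Edmonton 0. Boston and Austin advance.
Runoff: Boston is ranked above Austin on 19 ballots, Austin above Boston on 7.

Boston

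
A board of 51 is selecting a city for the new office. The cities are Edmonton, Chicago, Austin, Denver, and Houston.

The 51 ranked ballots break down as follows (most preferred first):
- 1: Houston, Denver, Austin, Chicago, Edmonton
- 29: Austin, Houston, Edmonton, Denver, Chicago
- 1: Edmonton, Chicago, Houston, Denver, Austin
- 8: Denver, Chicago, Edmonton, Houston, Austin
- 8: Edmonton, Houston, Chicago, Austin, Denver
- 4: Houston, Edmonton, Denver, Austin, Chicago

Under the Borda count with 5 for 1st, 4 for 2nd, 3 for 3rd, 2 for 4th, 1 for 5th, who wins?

Houston

Edmonton: 1×1 + 29×3 + 1×5 + 8×3 + 8×5 + 4×4 = 173
Chicago: 1×2 + 29×1 + 1×4 + 8×4 + 8×3 + 4×1 = 95
Austin: 1×3 + 29×5 + 1×1 + 8×1 + 8×2 + 4×2 = 181
Denver: 1×4 + 29×2 + 1×2 + 8×5 + 8×1 + 4×3 = 124
Houston: 1×5 + 29×4 + 1×3 + 8×2 + 8×4 + 4×5 = 192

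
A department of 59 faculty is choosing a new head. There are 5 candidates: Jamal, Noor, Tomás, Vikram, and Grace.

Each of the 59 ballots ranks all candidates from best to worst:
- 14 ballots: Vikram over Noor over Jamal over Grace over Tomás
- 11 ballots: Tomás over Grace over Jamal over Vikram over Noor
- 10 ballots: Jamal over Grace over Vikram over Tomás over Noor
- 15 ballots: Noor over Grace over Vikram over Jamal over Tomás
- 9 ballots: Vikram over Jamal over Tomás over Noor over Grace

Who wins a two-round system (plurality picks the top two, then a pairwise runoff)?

Vikram

Round 1 first-place votes: Jamal 10, Noor 15, Tomás 11, Vikram 23, Grace 0. Vikram and Noor advance.
Runoff: Vikram is ranked above Noor on 44 ballots, Noor above Vikram on 15.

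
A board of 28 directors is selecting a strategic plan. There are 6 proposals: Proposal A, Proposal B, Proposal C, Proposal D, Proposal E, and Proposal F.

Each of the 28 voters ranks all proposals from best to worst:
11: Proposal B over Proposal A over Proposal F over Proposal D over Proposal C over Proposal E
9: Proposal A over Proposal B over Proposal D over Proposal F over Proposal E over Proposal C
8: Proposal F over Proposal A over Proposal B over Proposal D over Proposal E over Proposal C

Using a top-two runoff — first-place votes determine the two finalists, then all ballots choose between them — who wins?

Round 1 first-place votes: Proposal A 9, Proposal B 11, Proposal C 0, Proposal D 0, Proposal E 0, Proposal F 8. Proposal B and Proposal A advance.
Runoff: Proposal B is ranked above Proposal A on 11 ballots, Proposal A above Proposal B on 17.

Proposal A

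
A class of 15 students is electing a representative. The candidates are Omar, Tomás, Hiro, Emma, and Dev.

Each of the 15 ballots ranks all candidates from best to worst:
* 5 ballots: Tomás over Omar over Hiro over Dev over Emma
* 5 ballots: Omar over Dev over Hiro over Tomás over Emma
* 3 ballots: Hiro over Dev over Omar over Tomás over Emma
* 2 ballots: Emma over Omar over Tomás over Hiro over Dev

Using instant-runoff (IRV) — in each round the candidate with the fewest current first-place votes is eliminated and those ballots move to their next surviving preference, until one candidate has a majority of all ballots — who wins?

Round 1: Omar 5, Tomás 5, Hiro 3, Emma 2, Dev 0. Dev eliminated.
Round 2: Omar 5, Tomás 5, Hiro 3, Emma 2. Emma eliminated.
Round 3: Omar 7, Tomás 5, Hiro 3. Hiro eliminated.
Round 4: Omar 10, Tomás 5. Omar has a majority (≥8).

Omar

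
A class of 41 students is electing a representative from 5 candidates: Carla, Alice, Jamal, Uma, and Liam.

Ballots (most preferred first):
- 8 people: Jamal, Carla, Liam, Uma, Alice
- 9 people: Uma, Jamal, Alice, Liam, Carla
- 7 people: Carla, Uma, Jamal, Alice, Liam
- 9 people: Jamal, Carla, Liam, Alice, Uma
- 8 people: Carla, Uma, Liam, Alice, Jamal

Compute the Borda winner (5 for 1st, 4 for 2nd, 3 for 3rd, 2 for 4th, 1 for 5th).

Carla

Carla: 8×4 + 9×1 + 7×5 + 9×4 + 8×5 = 152
Alice: 8×1 + 9×3 + 7×2 + 9×2 + 8×2 = 83
Jamal: 8×5 + 9×4 + 7×3 + 9×5 + 8×1 = 150
Uma: 8×2 + 9×5 + 7×4 + 9×1 + 8×4 = 130
Liam: 8×3 + 9×2 + 7×1 + 9×3 + 8×3 = 100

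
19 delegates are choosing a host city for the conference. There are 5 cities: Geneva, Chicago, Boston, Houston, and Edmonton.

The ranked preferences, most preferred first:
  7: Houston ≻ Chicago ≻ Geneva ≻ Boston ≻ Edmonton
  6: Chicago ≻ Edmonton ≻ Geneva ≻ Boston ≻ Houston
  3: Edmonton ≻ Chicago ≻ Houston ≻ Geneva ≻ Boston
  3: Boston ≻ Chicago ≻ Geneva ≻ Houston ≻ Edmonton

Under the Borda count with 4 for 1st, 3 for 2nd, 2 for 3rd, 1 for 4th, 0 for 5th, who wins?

Chicago

Geneva: 7×2 + 6×2 + 3×1 + 3×2 = 35
Chicago: 7×3 + 6×4 + 3×3 + 3×3 = 63
Boston: 7×1 + 6×1 + 3×0 + 3×4 = 25
Houston: 7×4 + 6×0 + 3×2 + 3×1 = 37
Edmonton: 7×0 + 6×3 + 3×4 + 3×0 = 30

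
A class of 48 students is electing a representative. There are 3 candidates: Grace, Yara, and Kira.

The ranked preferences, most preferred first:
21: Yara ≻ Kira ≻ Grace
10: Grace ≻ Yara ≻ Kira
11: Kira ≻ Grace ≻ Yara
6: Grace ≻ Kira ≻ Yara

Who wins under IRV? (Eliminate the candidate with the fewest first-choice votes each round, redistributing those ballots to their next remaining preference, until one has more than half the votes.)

Round 1: Grace 16, Yara 21, Kira 11. Kira eliminated.
Round 2: Grace 27, Yara 21. Grace has a majority (≥25).

Grace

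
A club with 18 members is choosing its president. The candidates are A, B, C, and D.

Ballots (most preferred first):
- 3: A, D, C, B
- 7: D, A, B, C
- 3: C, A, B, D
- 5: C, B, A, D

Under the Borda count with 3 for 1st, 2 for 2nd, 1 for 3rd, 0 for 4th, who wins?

A: 3×3 + 7×2 + 3×2 + 5×1 = 34
B: 3×0 + 7×1 + 3×1 + 5×2 = 20
C: 3×1 + 7×0 + 3×3 + 5×3 = 27
D: 3×2 + 7×3 + 3×0 + 5×0 = 27

A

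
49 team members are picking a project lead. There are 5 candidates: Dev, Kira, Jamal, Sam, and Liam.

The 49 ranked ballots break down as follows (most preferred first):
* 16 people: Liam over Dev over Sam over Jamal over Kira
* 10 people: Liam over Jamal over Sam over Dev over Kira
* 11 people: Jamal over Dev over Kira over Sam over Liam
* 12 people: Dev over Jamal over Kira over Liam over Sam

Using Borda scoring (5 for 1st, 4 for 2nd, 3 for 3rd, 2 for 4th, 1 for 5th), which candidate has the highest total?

Dev: 16×4 + 10×2 + 11×4 + 12×5 = 188
Kira: 16×1 + 10×1 + 11×3 + 12×3 = 95
Jamal: 16×2 + 10×4 + 11×5 + 12×4 = 175
Sam: 16×3 + 10×3 + 11×2 + 12×1 = 112
Liam: 16×5 + 10×5 + 11×1 + 12×2 = 165

Dev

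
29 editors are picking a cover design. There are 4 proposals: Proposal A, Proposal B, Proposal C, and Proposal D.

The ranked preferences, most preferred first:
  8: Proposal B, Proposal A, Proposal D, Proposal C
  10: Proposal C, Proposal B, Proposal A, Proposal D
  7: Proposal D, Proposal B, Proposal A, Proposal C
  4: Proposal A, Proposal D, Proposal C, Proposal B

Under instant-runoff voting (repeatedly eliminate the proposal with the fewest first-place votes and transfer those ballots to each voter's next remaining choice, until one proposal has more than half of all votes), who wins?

Round 1: Proposal A 4, Proposal B 8, Proposal C 10, Proposal D 7. Proposal A eliminated.
Round 2: Proposal B 8, Proposal C 10, Proposal D 11. Proposal B eliminated.
Round 3: Proposal C 10, Proposal D 19. Proposal D has a majority (≥15).

Proposal D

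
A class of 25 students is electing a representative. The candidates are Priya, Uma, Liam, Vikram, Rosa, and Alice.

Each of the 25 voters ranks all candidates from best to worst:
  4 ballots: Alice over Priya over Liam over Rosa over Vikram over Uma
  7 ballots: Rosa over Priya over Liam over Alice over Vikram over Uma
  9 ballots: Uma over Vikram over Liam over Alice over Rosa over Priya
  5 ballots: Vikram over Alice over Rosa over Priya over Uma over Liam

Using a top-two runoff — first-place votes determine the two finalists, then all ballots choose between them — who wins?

Round 1 first-place votes: Priya 0, Uma 9, Liam 0, Vikram 5, Rosa 7, Alice 4. Uma and Rosa advance.
Runoff: Uma is ranked above Rosa on 9 ballots, Rosa above Uma on 16.

Rosa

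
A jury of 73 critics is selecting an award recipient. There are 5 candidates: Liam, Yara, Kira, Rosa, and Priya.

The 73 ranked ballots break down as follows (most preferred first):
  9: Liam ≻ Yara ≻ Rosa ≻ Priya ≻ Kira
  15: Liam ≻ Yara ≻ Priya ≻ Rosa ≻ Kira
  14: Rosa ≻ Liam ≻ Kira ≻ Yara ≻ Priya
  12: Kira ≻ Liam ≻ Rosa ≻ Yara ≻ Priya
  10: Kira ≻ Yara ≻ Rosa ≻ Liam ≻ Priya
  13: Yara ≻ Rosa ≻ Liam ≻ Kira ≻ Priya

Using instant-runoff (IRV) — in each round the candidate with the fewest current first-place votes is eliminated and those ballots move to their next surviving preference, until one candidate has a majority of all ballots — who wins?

Round 1: Liam 24, Yara 13, Kira 22, Rosa 14, Priya 0. Priya eliminated.
Round 2: Liam 24, Yara 13, Kira 22, Rosa 14. Yara eliminated.
Round 3: Liam 24, Kira 22, Rosa 27. Kira eliminated.
Round 4: Liam 36, Rosa 37. Rosa has a majority (≥37).

Rosa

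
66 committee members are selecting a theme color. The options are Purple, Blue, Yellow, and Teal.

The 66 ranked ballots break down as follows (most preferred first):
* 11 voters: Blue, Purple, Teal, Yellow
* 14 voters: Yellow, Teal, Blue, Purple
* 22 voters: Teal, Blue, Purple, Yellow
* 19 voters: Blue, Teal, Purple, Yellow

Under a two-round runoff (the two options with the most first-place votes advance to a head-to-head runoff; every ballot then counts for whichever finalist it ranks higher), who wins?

Round 1 first-place votes: Purple 0, Blue 30, Yellow 14, Teal 22. Blue and Teal advance.
Runoff: Blue is ranked above Teal on 30 ballots, Teal above Blue on 36.

Teal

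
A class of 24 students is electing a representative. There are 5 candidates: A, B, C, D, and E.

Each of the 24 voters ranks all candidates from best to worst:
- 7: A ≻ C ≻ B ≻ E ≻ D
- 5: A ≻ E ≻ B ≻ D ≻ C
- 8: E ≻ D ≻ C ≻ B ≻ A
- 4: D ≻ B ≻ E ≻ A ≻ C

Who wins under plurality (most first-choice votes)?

A

First-place votes: A 12, B 0, C 0, D 4, E 8.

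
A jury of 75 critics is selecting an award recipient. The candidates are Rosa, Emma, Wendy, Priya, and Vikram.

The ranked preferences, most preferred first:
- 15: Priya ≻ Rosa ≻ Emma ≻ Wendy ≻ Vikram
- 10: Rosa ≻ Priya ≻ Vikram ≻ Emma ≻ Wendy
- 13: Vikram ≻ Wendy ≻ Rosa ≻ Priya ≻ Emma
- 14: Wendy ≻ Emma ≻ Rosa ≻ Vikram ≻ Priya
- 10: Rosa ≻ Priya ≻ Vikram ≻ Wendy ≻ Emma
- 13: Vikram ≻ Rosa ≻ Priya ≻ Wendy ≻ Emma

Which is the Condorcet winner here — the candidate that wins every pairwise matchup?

Rosa

Rosa vs Emma: 61–14
Rosa vs Wendy: 48–27
Rosa vs Priya: 60–15
Rosa vs Vikram: 49–26
Rosa beats every other candidate.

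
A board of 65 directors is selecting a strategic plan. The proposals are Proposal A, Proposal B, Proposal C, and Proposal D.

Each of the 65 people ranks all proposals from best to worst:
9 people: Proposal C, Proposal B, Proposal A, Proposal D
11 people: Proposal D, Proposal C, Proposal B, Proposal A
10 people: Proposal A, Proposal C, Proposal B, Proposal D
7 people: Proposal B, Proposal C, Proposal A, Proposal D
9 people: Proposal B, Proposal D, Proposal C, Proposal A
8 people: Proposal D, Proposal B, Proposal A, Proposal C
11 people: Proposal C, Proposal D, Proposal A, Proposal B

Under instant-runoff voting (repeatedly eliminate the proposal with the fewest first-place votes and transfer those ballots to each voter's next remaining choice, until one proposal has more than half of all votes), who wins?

Round 1: Proposal A 10, Proposal B 16, Proposal C 20, Proposal D 19. Proposal A eliminated.
Round 2: Proposal B 16, Proposal C 30, Proposal D 19. Proposal B eliminated.
Round 3: Proposal C 37, Proposal D 28. Proposal C has a majority (≥33).

Proposal C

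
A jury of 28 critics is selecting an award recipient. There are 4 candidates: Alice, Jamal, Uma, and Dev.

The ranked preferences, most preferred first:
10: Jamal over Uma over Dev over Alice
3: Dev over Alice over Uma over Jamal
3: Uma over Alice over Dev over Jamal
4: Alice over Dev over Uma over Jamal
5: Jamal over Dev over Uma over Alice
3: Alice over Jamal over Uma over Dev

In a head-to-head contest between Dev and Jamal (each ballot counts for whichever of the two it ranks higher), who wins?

Jamal

Dev is ranked above Jamal on 10 ballots; Jamal above Dev on 18.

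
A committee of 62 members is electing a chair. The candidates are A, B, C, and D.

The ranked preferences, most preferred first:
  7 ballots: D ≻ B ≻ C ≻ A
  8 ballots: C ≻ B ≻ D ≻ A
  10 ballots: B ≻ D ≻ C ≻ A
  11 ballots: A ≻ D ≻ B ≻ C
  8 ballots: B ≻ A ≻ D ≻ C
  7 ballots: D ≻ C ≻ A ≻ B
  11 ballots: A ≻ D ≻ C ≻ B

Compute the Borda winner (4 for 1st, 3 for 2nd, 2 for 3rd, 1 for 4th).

A: 7×1 + 8×1 + 10×1 + 11×4 + 8×3 + 7×2 + 11×4 = 151
B: 7×3 + 8×3 + 10×4 + 11×2 + 8×4 + 7×1 + 11×1 = 157
C: 7×2 + 8×4 + 10×2 + 11×1 + 8×1 + 7×3 + 11×2 = 128
D: 7×4 + 8×2 + 10×3 + 11×3 + 8×2 + 7×4 + 11×3 = 184

D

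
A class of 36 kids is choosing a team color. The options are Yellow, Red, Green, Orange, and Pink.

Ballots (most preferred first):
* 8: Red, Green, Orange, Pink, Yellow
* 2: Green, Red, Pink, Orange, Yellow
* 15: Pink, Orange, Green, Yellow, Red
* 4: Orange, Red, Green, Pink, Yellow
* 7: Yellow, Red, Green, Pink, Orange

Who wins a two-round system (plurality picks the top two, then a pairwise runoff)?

Red

Round 1 first-place votes: Yellow 7, Red 8, Green 2, Orange 4, Pink 15. Pink and Red advance.
Runoff: Pink is ranked above Red on 15 ballots, Red above Pink on 21.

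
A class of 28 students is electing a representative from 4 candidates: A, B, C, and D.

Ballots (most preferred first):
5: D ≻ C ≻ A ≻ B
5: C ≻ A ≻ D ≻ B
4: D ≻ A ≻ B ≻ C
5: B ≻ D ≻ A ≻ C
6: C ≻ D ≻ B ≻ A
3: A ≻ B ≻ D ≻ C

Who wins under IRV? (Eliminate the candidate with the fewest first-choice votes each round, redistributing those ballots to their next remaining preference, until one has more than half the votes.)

D

Round 1: A 3, B 5, C 11, D 9. A eliminated.
Round 2: B 8, C 11, D 9. B eliminated.
Round 3: C 11, D 17. D has a majority (≥15).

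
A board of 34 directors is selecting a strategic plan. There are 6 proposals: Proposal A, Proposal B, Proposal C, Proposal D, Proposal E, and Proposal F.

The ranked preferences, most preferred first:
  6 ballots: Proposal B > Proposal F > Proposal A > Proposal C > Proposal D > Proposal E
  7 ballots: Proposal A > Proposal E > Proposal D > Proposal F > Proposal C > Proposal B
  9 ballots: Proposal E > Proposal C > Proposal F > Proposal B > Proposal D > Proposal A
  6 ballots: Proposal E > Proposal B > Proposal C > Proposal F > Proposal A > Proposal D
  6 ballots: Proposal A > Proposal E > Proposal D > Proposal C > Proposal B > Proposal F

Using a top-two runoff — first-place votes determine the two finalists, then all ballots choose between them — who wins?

Proposal A

Round 1 first-place votes: Proposal A 13, Proposal B 6, Proposal C 0, Proposal D 0, Proposal E 15, Proposal F 0. Proposal E and Proposal A advance.
Runoff: Proposal E is ranked above Proposal A on 15 ballots, Proposal A above Proposal E on 19.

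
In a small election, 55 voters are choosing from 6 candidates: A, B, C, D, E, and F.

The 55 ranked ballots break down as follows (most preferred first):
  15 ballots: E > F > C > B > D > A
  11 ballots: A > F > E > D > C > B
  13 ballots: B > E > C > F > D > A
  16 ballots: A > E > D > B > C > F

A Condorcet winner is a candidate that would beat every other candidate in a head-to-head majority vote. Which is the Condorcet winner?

E vs A: 28–27
E vs B: 42–13
E vs C: 55–0
E vs D: 55–0
E vs F: 44–11
E beats every other candidate.

E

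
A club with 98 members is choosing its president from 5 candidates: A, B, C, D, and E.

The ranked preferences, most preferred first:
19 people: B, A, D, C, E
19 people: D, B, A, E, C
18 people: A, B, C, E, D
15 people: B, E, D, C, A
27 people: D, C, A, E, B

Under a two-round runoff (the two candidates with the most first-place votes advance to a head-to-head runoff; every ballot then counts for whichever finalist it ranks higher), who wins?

B

Round 1 first-place votes: A 18, B 34, C 0, D 46, E 0. D and B advance.
Runoff: D is ranked above B on 46 ballots, B above D on 52.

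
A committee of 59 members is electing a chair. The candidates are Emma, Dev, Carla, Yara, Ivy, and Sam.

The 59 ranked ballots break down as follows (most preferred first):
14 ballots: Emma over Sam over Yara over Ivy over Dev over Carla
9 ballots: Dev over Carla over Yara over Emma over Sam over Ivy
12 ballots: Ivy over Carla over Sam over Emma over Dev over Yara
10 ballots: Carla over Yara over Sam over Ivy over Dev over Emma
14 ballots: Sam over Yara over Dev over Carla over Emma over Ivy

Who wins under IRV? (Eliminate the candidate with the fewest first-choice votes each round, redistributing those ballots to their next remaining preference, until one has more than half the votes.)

Carla

Round 1: Emma 14, Dev 9, Carla 10, Yara 0, Ivy 12, Sam 14. Yara eliminated.
Round 2: Emma 14, Dev 9, Carla 10, Ivy 12, Sam 14. Dev eliminated.
Round 3: Emma 14, Carla 19, Ivy 12, Sam 14. Ivy eliminated.
Round 4: Emma 14, Carla 31, Sam 14. Carla has a majority (≥30).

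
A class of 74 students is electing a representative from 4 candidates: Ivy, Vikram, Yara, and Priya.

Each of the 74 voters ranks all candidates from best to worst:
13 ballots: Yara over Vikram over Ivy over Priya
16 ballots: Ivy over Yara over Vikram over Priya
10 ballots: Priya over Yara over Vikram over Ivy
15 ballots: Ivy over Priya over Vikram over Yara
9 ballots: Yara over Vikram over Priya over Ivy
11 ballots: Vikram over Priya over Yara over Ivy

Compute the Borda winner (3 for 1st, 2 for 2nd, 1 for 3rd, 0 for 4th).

Ivy: 13×1 + 16×3 + 10×0 + 15×3 + 9×0 + 11×0 = 106
Vikram: 13×2 + 16×1 + 10×1 + 15×1 + 9×2 + 11×3 = 118
Yara: 13×3 + 16×2 + 10×2 + 15×0 + 9×3 + 11×1 = 129
Priya: 13×0 + 16×0 + 10×3 + 15×2 + 9×1 + 11×2 = 91

Yara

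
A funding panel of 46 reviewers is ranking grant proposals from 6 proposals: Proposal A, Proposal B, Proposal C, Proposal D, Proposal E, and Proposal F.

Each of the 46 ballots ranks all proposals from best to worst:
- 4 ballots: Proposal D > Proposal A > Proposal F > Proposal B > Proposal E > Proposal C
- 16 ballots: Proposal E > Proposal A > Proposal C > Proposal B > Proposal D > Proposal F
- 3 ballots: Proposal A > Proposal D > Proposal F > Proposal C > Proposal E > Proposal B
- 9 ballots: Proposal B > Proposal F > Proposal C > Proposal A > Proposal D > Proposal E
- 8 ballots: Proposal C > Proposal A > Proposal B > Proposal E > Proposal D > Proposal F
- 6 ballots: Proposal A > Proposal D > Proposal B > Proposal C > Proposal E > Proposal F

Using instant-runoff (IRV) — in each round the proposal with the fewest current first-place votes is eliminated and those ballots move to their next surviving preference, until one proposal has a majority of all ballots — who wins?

Round 1: Proposal A 9, Proposal B 9, Proposal C 8, Proposal D 4, Proposal E 16, Proposal F 0. Proposal F eliminated.
Round 2: Proposal A 9, Proposal B 9, Proposal C 8, Proposal D 4, Proposal E 16. Proposal D eliminated.
Round 3: Proposal A 13, Proposal B 9, Proposal C 8, Proposal E 16. Proposal C eliminated.
Round 4: Proposal A 21, Proposal B 9, Proposal E 16. Proposal B eliminated.
Round 5: Proposal A 30, Proposal E 16. Proposal A has a majority (≥24).

Proposal A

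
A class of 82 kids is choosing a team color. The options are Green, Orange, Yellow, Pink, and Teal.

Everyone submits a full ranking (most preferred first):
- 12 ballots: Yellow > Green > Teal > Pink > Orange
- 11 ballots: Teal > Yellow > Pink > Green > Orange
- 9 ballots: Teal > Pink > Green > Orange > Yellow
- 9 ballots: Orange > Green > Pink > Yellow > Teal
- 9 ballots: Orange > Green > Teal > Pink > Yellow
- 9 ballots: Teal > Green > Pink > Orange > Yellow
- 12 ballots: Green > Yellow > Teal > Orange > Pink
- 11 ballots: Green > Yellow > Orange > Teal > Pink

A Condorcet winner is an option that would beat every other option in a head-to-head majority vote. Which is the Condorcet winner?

Green vs Orange: 64–18
Green vs Yellow: 59–23
Green vs Pink: 62–20
Green vs Teal: 53–29
Green beats every other option.

Green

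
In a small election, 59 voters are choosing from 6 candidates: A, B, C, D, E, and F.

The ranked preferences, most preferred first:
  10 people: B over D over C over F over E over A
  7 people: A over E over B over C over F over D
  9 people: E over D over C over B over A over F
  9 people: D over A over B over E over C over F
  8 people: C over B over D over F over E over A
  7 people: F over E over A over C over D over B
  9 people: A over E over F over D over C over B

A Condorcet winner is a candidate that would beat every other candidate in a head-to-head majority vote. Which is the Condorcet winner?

E vs A: 34–25
E vs B: 32–27
E vs C: 41–18
E vs D: 32–27
E vs F: 34–25
E beats every other candidate.

E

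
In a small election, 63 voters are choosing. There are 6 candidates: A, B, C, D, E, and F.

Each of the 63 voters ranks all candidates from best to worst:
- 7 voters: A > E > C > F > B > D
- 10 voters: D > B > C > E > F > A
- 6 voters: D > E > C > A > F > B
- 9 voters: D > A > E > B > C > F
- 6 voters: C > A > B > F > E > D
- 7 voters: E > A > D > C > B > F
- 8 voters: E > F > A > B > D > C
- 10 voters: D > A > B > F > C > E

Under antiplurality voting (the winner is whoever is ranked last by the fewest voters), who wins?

Last-place votes: A 10, B 6, C 8, D 13, E 10, F 16.

B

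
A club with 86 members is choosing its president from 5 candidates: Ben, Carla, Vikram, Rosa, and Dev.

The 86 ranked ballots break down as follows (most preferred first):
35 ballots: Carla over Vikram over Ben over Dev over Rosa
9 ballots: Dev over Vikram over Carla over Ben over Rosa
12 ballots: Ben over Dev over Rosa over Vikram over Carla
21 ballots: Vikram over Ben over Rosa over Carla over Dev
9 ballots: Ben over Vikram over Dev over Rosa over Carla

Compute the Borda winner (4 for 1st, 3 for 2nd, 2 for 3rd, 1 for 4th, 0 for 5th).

Vikram

Ben: 35×2 + 9×1 + 12×4 + 21×3 + 9×4 = 226
Carla: 35×4 + 9×2 + 12×0 + 21×1 + 9×0 = 179
Vikram: 35×3 + 9×3 + 12×1 + 21×4 + 9×3 = 255
Rosa: 35×0 + 9×0 + 12×2 + 21×2 + 9×1 = 75
Dev: 35×1 + 9×4 + 12×3 + 21×0 + 9×2 = 125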